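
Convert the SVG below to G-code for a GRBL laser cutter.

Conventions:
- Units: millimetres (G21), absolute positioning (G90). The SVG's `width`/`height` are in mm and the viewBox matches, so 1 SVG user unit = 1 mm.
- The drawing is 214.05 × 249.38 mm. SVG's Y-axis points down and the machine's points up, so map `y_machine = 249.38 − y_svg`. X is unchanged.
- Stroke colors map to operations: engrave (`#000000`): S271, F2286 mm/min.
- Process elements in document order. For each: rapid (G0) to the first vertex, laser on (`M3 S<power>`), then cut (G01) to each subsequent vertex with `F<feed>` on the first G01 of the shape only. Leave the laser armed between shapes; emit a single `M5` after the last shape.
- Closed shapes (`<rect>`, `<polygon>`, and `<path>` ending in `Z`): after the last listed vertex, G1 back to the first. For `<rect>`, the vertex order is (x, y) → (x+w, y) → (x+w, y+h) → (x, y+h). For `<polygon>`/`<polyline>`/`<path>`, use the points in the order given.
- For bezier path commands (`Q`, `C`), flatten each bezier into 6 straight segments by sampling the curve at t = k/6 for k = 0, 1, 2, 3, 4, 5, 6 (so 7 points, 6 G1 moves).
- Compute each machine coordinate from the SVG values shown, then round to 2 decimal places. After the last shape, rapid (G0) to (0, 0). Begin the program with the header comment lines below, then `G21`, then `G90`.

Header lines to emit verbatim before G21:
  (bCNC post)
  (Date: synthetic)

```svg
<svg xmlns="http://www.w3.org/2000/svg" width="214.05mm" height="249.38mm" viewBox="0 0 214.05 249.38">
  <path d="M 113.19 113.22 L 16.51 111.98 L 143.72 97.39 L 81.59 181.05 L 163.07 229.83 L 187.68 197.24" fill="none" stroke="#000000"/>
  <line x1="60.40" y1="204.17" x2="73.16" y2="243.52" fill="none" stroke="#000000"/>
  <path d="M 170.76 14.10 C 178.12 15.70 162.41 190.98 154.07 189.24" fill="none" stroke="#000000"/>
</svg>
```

(bCNC post)
(Date: synthetic)
G21
G90
G0 X113.19 Y136.16
M3 S271
G01 X16.51 Y137.40 F2286
G01 X143.72 Y151.99
G01 X81.59 Y68.33
G01 X163.07 Y19.55
G01 X187.68 Y52.14
G0 X60.40 Y45.21
M3 S271
G01 X73.16 Y5.86 F2286
G0 X170.76 Y235.28
M3 S271
G01 X172.66 Y221.63 F2286
G01 X171.56 Y188.78
G01 X168.30 Y146.46
G01 X163.74 Y104.42
G01 X158.71 Y72.40
G01 X154.07 Y60.14
M5
G0 X0.00 Y0.00

Since the viewBox matches the mm dimensions, user units are millimetres directly. The only transform is the Y-flip y_m = 249.38 − y_svg.

Shape 1 is a open polyline drawn with `<path>`. Its stroke #000000 means engrave at S271, F2286. After flipping Y the toolpath is (113.19,136.16) → (16.51,137.40) → (143.72,151.99) → (81.59,68.33) → (163.07,19.55) → (187.68,52.14).

Shape 2 is a line segment drawn with `<line>`. Its stroke #000000 means engrave at S271, F2286. After flipping Y the toolpath is (60.40,45.21) → (73.16,5.86).

Shape 3 is a cubic bezier drawn with `<path>`. Its stroke #000000 means engrave at S271, F2286. After flipping Y the toolpath is (170.76,235.28) → (172.66,221.63) → (171.56,188.78) → (168.30,146.46) → (163.74,104.42) → (158.71,72.40) → (154.07,60.14).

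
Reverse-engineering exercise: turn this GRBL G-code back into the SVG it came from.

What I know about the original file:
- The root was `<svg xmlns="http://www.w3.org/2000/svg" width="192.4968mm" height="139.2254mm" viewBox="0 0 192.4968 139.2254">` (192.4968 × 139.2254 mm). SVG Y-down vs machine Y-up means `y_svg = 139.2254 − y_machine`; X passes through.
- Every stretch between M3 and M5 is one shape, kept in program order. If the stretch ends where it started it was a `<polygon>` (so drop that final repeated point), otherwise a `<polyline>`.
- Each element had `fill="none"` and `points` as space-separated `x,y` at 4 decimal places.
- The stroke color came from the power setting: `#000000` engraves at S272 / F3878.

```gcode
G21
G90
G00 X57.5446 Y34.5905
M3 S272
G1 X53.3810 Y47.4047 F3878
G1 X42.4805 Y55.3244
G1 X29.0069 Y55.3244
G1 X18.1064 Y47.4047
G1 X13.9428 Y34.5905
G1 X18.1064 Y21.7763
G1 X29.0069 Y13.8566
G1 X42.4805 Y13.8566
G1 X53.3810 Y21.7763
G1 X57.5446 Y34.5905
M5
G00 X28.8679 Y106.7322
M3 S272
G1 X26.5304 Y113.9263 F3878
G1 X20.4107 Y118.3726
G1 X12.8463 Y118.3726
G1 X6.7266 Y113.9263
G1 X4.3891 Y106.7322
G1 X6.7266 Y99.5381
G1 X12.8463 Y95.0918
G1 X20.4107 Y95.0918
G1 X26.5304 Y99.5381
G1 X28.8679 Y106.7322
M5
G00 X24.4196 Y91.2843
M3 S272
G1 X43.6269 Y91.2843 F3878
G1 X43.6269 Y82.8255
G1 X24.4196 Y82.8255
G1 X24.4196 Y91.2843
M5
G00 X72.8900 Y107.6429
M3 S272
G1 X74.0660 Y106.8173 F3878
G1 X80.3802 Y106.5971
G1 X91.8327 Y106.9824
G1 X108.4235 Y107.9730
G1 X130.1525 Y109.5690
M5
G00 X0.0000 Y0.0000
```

Each laser-on run becomes one SVG element. Flip Y back into SVG space with y_svg = 139.2254 − y_machine. Every run uses S272, so all elements get stroke `#000000` (engrave).

Run 1: The run returns to its start, so emit a `<polygon>` with points (Y-flipped): 57.5446,104.6349 53.3810,91.8207 42.4805,83.9010 29.0069,83.9010 18.1064,91.8207 13.9428,104.6349 18.1064,117.4491 29.0069,125.3688 42.4805,125.3688 53.3810,117.4491.

Run 2: The run returns to its start, so emit a `<polygon>` with points (Y-flipped): 28.8679,32.4932 26.5304,25.2991 20.4107,20.8528 12.8463,20.8528 6.7266,25.2991 4.3891,32.4932 6.7266,39.6873 12.8463,44.1336 20.4107,44.1336 26.5304,39.6873.

Run 3: The run returns to its start, so emit a `<polygon>` with points (Y-flipped): 24.4196,47.9411 43.6269,47.9411 43.6269,56.3999 24.4196,56.3999.

Run 4: The run is open, so emit a `<polyline>` with points (Y-flipped): 72.8900,31.5825 74.0660,32.4081 80.3802,32.6283 91.8327,32.2430 108.4235,31.2524 130.1525,29.6564.

<svg xmlns="http://www.w3.org/2000/svg" width="192.4968mm" height="139.2254mm" viewBox="0 0 192.4968 139.2254">
  <polygon points="57.5446,104.6349 53.3810,91.8207 42.4805,83.9010 29.0069,83.9010 18.1064,91.8207 13.9428,104.6349 18.1064,117.4491 29.0069,125.3688 42.4805,125.3688 53.3810,117.4491" fill="none" stroke="#000000"/>
  <polygon points="28.8679,32.4932 26.5304,25.2991 20.4107,20.8528 12.8463,20.8528 6.7266,25.2991 4.3891,32.4932 6.7266,39.6873 12.8463,44.1336 20.4107,44.1336 26.5304,39.6873" fill="none" stroke="#000000"/>
  <polygon points="24.4196,47.9411 43.6269,47.9411 43.6269,56.3999 24.4196,56.3999" fill="none" stroke="#000000"/>
  <polyline points="72.8900,31.5825 74.0660,32.4081 80.3802,32.6283 91.8327,32.2430 108.4235,31.2524 130.1525,29.6564" fill="none" stroke="#000000"/>
</svg>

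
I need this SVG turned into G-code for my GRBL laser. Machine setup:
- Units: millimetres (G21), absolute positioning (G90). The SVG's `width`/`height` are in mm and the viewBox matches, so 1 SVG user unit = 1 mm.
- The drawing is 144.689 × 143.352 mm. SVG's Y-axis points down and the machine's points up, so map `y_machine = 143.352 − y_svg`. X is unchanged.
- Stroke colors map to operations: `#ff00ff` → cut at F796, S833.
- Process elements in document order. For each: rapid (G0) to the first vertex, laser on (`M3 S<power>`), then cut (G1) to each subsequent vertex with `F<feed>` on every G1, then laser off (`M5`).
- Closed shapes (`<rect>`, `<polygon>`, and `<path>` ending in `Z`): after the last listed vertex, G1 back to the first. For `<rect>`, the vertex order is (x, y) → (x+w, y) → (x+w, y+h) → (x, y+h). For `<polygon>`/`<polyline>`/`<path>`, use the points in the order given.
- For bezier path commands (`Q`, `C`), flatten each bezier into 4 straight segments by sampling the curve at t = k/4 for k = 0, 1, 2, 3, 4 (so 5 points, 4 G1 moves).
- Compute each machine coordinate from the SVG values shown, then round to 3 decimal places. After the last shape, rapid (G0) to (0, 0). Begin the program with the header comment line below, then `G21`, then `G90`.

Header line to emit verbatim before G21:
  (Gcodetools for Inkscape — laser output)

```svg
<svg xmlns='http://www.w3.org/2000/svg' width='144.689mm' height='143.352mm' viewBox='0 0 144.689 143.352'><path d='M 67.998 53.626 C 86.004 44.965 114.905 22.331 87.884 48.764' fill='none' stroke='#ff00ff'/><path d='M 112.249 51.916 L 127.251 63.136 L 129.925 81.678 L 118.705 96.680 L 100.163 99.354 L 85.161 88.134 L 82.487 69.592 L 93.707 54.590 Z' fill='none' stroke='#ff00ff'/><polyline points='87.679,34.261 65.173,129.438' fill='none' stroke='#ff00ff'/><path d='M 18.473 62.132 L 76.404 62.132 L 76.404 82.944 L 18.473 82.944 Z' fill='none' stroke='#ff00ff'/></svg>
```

(Gcodetools for Inkscape — laser output)
G21
G90
G0 X67.998 Y89.726
M3 S833
G1 X82.501 Y97.857 F796
G1 X94.826 Y105.317 F796
G1 X98.708 Y106.198 F796
G1 X87.884 Y94.588 F796
M5
G0 X112.249 Y91.436
M3 S833
G1 X127.251 Y80.216 F796
G1 X129.925 Y61.674 F796
G1 X118.705 Y46.672 F796
G1 X100.163 Y43.998 F796
G1 X85.161 Y55.218 F796
G1 X82.487 Y73.760 F796
G1 X93.707 Y88.762 F796
G1 X112.249 Y91.436 F796
M5
G0 X87.679 Y109.091
M3 S833
G1 X65.173 Y13.914 F796
M5
G0 X18.473 Y81.220
M3 S833
G1 X76.404 Y81.220 F796
G1 X76.404 Y60.408 F796
G1 X18.473 Y60.408 F796
G1 X18.473 Y81.220 F796
M5
G0 X0.000 Y0.000

Since the viewBox matches the mm dimensions, user units are millimetres directly. The only transform is the Y-flip y_m = 143.352 − y_svg.

Shape 1 is a cubic bezier drawn with `<path>`. Its stroke #ff00ff means cut at S833, F796. After flipping Y the toolpath is (67.998,89.726) → (82.501,97.857) → (94.826,105.317) → (98.708,106.198) → (87.884,94.588).

Shape 2 is a regular polygon drawn with `<path>`. Its stroke #ff00ff means cut at S833, F796. After flipping Y the toolpath is (112.249,91.436) → (127.251,80.216) → (129.925,61.674) → (118.705,46.672) → (100.163,43.998) → (85.161,55.218) → (82.487,73.760) → (93.707,88.762) → (112.249,91.436), returning to the start.

Shape 3 is a line segment drawn with `<polyline>`. Its stroke #ff00ff means cut at S833, F796. After flipping Y the toolpath is (87.679,109.091) → (65.173,13.914).

Shape 4 is a rectangle drawn with `<path>`. Its stroke #ff00ff means cut at S833, F796. After flipping Y the toolpath is (18.473,81.220) → (76.404,81.220) → (76.404,60.408) → (18.473,60.408) → (18.473,81.220), returning to the start.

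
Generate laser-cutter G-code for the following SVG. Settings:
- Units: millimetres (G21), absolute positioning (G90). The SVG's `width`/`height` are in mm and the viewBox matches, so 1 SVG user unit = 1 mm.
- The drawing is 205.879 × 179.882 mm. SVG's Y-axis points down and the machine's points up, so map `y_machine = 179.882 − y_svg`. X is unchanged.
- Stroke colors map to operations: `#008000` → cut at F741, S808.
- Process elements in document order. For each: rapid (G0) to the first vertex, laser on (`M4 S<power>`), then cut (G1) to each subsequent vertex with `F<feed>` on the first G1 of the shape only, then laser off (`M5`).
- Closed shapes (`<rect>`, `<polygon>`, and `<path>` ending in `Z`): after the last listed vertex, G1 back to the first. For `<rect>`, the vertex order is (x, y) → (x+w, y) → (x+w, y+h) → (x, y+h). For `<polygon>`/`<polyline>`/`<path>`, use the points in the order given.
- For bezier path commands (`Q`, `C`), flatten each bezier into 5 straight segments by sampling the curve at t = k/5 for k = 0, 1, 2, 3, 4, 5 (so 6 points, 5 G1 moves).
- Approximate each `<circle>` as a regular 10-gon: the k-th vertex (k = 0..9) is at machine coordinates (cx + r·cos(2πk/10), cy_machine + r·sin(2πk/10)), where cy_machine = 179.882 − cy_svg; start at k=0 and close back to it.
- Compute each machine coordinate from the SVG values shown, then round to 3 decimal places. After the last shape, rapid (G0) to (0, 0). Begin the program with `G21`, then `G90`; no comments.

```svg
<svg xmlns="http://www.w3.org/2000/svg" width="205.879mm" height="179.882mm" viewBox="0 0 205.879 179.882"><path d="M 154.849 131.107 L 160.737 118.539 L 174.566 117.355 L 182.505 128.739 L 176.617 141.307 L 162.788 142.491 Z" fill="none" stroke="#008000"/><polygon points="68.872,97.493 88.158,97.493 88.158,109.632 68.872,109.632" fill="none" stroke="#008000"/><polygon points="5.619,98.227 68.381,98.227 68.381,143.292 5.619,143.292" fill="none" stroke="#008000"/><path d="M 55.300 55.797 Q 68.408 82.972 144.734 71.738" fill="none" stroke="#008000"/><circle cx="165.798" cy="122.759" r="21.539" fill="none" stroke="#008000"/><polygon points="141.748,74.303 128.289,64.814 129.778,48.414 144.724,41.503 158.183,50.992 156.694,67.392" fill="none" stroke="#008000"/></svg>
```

G21
G90
G0 X154.849 Y48.775
M4 S808
G1 X160.737 Y61.343 F741
G1 X174.566 Y62.527
G1 X182.505 Y51.143
G1 X176.617 Y38.575
G1 X162.788 Y37.391
G1 X154.849 Y48.775
M5
G0 X68.872 Y82.389
M4 S808
G1 X88.158 Y82.389 F741
G1 X88.158 Y70.250
G1 X68.872 Y70.250
G1 X68.872 Y82.389
M5
G0 X5.619 Y81.655
M4 S808
G1 X68.381 Y81.655 F741
G1 X68.381 Y36.590
G1 X5.619 Y36.590
G1 X5.619 Y81.655
M5
G0 X55.300 Y124.085
M4 S808
G1 X63.072 Y114.751 F741
G1 X75.901 Y108.490
G1 X93.788 Y105.302
G1 X116.732 Y105.187
G1 X144.734 Y108.144
M5
G0 X187.337 Y57.123
M4 S808
G1 X183.223 Y69.783 F741
G1 X172.454 Y77.608
G1 X159.142 Y77.608
G1 X148.373 Y69.783
G1 X144.259 Y57.123
G1 X148.373 Y44.463
G1 X159.142 Y36.638
G1 X172.454 Y36.638
G1 X183.223 Y44.463
G1 X187.337 Y57.123
M5
G0 X141.748 Y105.579
M4 S808
G1 X128.289 Y115.068 F741
G1 X129.778 Y131.468
G1 X144.724 Y138.379
G1 X158.183 Y128.890
G1 X156.694 Y112.490
G1 X141.748 Y105.579
M5
G0 X0.000 Y0.000

viewBox `0 0 205.879 179.882` with mm width/height → 1 unit = 1 mm. Flip: y_m = 179.882 − y_svg.

**Shape 1** — `<path>` regular polygon, stroke `#008000` → cut (S808, F741). Machine vertices: (154.849,48.775) → (160.737,61.343) → (174.566,62.527) → (182.505,51.143) → (176.617,38.575) → (162.788,37.391) → (154.849,48.775). Closed: final G1 returns to the first vertex.

**Shape 2** — `<polygon>` rectangle, stroke `#008000` → cut (S808, F741). Machine vertices: (68.872,82.389) → (88.158,82.389) → (88.158,70.250) → (68.872,70.250) → (68.872,82.389). Closed: final G1 returns to the first vertex.

**Shape 3** — `<polygon>` rectangle, stroke `#008000` → cut (S808, F741). Machine vertices: (5.619,81.655) → (68.381,81.655) → (68.381,36.590) → (5.619,36.590) → (5.619,81.655). Closed: final G1 returns to the first vertex.

**Shape 4** — `<path>` quadratic bezier, stroke `#008000` → cut (S808, F741). Control points (SVG): P0=(55.300,55.797), P1=(68.408,82.972), P2=(144.734,71.738); sampled at t=k/5. Machine vertices: (55.300,124.085) → (63.072,114.751) → (75.901,108.490) → (93.788,105.302) → (116.732,105.187) → (144.734,108.144). Open path.

**Shape 5** — `<circle>` circle, stroke `#008000` → cut (S808, F741). Machine vertices: (187.337,57.123) → (183.223,69.783) → (172.454,77.608) → (159.142,77.608) → (148.373,69.783) → (144.259,57.123) → (148.373,44.463) → (159.142,36.638) → (172.454,36.638) → (183.223,44.463) → (187.337,57.123). Closed: final G1 returns to the first vertex.

**Shape 6** — `<polygon>` regular polygon, stroke `#008000` → cut (S808, F741). Machine vertices: (141.748,105.579) → (128.289,115.068) → (129.778,131.468) → (144.724,138.379) → (158.183,128.890) → (156.694,112.490) → (141.748,105.579). Closed: final G1 returns to the first vertex.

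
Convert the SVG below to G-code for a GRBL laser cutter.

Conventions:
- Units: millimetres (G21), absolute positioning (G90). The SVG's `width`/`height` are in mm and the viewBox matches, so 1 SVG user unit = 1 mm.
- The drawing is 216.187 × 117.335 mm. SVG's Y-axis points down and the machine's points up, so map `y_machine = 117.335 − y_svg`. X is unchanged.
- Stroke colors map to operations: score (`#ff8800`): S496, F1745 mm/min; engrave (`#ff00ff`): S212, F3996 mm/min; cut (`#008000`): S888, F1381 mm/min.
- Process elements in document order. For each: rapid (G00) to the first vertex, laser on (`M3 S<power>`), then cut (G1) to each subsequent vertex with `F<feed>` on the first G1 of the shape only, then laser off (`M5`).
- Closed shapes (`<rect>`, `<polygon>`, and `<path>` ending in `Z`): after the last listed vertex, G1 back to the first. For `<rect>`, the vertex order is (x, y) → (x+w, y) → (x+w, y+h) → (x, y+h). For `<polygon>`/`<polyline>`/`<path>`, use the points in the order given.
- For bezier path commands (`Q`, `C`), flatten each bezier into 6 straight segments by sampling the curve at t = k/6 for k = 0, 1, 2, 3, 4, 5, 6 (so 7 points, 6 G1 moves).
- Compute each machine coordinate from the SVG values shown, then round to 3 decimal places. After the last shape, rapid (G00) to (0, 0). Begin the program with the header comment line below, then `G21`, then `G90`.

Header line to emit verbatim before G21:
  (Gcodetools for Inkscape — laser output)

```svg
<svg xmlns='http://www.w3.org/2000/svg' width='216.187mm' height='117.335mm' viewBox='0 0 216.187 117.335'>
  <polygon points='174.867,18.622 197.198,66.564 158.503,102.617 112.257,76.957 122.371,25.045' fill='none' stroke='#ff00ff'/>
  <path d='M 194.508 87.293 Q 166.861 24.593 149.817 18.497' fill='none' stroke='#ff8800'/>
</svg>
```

viewBox `0 0 216.187 117.335` with mm width/height → 1 unit = 1 mm. Flip: y_m = 117.335 − y_svg.

**Shape 1** — `<polygon>` regular polygon, stroke `#ff00ff` → engrave (S212, F3996). Machine vertices: (174.867,98.713) → (197.198,50.771) → (158.503,14.718) → (112.257,40.378) → (122.371,92.290) → (174.867,98.713). Closed: final G1 returns to the first vertex.

**Shape 2** — `<path>` quadratic bezier, stroke `#ff8800` → score (S496, F1745). Control points (SVG): P0=(194.508,87.293), P1=(166.861,24.593), P2=(149.817,18.497); sampled at t=k/6. Machine vertices: (194.508,30.042) → (185.587,49.370) → (177.255,65.553) → (169.512,78.591) → (162.358,88.485) → (155.793,95.234) → (149.817,98.838). Open path.

(Gcodetools for Inkscape — laser output)
G21
G90
G00 X174.867 Y98.713
M3 S212
G1 X197.198 Y50.771 F3996
G1 X158.503 Y14.718
G1 X112.257 Y40.378
G1 X122.371 Y92.290
G1 X174.867 Y98.713
M5
G00 X194.508 Y30.042
M3 S496
G1 X185.587 Y49.370 F1745
G1 X177.255 Y65.553
G1 X169.512 Y78.591
G1 X162.358 Y88.485
G1 X155.793 Y95.234
G1 X149.817 Y98.838
M5
G00 X0.000 Y0.000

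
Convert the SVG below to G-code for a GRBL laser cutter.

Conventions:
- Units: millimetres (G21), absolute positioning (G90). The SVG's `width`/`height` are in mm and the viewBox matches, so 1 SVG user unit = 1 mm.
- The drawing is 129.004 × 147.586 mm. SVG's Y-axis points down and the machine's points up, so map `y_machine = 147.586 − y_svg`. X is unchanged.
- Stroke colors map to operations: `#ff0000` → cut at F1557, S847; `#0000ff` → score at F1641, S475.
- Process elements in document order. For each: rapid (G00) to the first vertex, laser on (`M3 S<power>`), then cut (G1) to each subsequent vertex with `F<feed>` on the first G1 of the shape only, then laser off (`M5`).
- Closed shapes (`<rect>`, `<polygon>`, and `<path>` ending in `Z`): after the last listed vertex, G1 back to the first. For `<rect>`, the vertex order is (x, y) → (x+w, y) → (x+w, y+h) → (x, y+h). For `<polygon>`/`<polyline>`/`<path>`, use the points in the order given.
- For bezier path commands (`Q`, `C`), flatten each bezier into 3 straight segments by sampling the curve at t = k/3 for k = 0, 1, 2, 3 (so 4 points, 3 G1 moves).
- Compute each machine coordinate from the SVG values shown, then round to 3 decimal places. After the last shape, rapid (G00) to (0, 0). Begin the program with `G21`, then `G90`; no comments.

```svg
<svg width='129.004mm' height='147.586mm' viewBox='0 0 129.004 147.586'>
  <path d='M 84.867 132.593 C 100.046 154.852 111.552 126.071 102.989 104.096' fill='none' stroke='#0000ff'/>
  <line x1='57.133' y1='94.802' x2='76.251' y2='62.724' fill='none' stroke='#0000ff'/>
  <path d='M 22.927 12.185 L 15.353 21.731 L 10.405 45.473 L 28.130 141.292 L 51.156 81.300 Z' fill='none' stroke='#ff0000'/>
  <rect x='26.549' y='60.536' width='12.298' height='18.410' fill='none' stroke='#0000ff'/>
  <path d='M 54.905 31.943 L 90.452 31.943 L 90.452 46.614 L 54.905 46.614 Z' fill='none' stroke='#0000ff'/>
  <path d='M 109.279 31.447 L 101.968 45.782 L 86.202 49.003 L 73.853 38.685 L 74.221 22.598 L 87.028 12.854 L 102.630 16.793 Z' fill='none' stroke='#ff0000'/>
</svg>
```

viewBox `0 0 129.004 147.586` with mm width/height → 1 unit = 1 mm. Flip: y_m = 147.586 − y_svg.

**Shape 1** — `<path>` cubic bezier, stroke `#0000ff` → score (S475, F1641). Control points (SVG): P0=(84.867,132.593), P1=(100.046,154.852), P2=(111.552,126.071), P3=(102.989,104.096); sampled at t=k/3. Machine vertices: (84.867,14.993) → (98.214,7.605) → (105.470,21.389) → (102.989,43.490). Open path.

**Shape 2** — `<line>` line segment, stroke `#0000ff` → score (S475, F1641). Machine vertices: (57.133,52.784) → (76.251,84.862). Open path.

**Shape 3** — `<path>` closed polygon, stroke `#ff0000` → cut (S847, F1557). Machine vertices: (22.927,135.401) → (15.353,125.855) → (10.405,102.113) → (28.130,6.294) → (51.156,66.286) → (22.927,135.401). Closed: final G1 returns to the first vertex.

**Shape 4** — `<rect>` rectangle, stroke `#0000ff` → score (S475, F1641). Machine vertices: (26.549,87.050) → (38.847,87.050) → (38.847,68.640) → (26.549,68.640) → (26.549,87.050). Closed: final G1 returns to the first vertex.

**Shape 5** — `<path>` rectangle, stroke `#0000ff` → score (S475, F1641). Machine vertices: (54.905,115.643) → (90.452,115.643) → (90.452,100.972) → (54.905,100.972) → (54.905,115.643). Closed: final G1 returns to the first vertex.

**Shape 6** — `<path>` regular polygon, stroke `#ff0000` → cut (S847, F1557). Machine vertices: (109.279,116.139) → (101.968,101.804) → (86.202,98.583) → (73.853,108.901) → (74.221,124.988) → (87.028,134.732) → (102.630,130.793) → (109.279,116.139). Closed: final G1 returns to the first vertex.

G21
G90
G00 X84.867 Y14.993
M3 S475
G1 X98.214 Y7.605 F1641
G1 X105.470 Y21.389
G1 X102.989 Y43.490
M5
G00 X57.133 Y52.784
M3 S475
G1 X76.251 Y84.862 F1641
M5
G00 X22.927 Y135.401
M3 S847
G1 X15.353 Y125.855 F1557
G1 X10.405 Y102.113
G1 X28.130 Y6.294
G1 X51.156 Y66.286
G1 X22.927 Y135.401
M5
G00 X26.549 Y87.050
M3 S475
G1 X38.847 Y87.050 F1641
G1 X38.847 Y68.640
G1 X26.549 Y68.640
G1 X26.549 Y87.050
M5
G00 X54.905 Y115.643
M3 S475
G1 X90.452 Y115.643 F1641
G1 X90.452 Y100.972
G1 X54.905 Y100.972
G1 X54.905 Y115.643
M5
G00 X109.279 Y116.139
M3 S847
G1 X101.968 Y101.804 F1557
G1 X86.202 Y98.583
G1 X73.853 Y108.901
G1 X74.221 Y124.988
G1 X87.028 Y134.732
G1 X102.630 Y130.793
G1 X109.279 Y116.139
M5
G00 X0.000 Y0.000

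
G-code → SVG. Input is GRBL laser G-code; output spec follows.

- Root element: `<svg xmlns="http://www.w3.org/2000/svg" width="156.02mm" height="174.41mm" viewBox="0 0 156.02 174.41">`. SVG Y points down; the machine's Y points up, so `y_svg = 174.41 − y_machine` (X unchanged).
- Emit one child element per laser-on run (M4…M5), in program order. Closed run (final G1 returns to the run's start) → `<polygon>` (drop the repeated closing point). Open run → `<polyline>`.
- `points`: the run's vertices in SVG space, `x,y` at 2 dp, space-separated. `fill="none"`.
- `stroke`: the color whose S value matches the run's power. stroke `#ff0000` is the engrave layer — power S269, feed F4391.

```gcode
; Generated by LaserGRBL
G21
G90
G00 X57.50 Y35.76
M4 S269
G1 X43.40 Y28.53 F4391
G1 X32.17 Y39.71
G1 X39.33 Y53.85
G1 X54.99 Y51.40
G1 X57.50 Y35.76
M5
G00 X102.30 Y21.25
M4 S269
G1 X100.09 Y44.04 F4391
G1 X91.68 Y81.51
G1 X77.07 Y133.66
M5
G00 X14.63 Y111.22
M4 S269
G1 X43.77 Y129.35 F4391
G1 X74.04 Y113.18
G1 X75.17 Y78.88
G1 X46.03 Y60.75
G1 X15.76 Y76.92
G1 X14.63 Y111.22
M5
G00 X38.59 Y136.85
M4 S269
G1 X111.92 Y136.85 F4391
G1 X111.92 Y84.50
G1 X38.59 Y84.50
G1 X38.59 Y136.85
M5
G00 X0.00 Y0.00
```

Machine Y-up, SVG Y-down with viewBox height 174.41, so y_svg = 174.41 − y_machine; X carries over. Every run uses S269, so all elements get stroke `#ff0000` (engrave).

Run 1: The run returns to its start, so emit a `<polygon>` with points (Y-flipped): 57.50,138.65 43.40,145.88 32.17,134.70 39.33,120.56 54.99,123.01.

Run 2: The run is open, so emit a `<polyline>` with points (Y-flipped): 102.30,153.16 100.09,130.37 91.68,92.90 77.07,40.75.

Run 3: The run returns to its start, so emit a `<polygon>` with points (Y-flipped): 14.63,63.19 43.77,45.06 74.04,61.23 75.17,95.53 46.03,113.66 15.76,97.49.

Run 4: The run returns to its start, so emit a `<polygon>` with points (Y-flipped): 38.59,37.56 111.92,37.56 111.92,89.91 38.59,89.91.

<svg xmlns="http://www.w3.org/2000/svg" width="156.02mm" height="174.41mm" viewBox="0 0 156.02 174.41">
  <polygon points="57.50,138.65 43.40,145.88 32.17,134.70 39.33,120.56 54.99,123.01" fill="none" stroke="#ff0000"/>
  <polyline points="102.30,153.16 100.09,130.37 91.68,92.90 77.07,40.75" fill="none" stroke="#ff0000"/>
  <polygon points="14.63,63.19 43.77,45.06 74.04,61.23 75.17,95.53 46.03,113.66 15.76,97.49" fill="none" stroke="#ff0000"/>
  <polygon points="38.59,37.56 111.92,37.56 111.92,89.91 38.59,89.91" fill="none" stroke="#ff0000"/>
</svg>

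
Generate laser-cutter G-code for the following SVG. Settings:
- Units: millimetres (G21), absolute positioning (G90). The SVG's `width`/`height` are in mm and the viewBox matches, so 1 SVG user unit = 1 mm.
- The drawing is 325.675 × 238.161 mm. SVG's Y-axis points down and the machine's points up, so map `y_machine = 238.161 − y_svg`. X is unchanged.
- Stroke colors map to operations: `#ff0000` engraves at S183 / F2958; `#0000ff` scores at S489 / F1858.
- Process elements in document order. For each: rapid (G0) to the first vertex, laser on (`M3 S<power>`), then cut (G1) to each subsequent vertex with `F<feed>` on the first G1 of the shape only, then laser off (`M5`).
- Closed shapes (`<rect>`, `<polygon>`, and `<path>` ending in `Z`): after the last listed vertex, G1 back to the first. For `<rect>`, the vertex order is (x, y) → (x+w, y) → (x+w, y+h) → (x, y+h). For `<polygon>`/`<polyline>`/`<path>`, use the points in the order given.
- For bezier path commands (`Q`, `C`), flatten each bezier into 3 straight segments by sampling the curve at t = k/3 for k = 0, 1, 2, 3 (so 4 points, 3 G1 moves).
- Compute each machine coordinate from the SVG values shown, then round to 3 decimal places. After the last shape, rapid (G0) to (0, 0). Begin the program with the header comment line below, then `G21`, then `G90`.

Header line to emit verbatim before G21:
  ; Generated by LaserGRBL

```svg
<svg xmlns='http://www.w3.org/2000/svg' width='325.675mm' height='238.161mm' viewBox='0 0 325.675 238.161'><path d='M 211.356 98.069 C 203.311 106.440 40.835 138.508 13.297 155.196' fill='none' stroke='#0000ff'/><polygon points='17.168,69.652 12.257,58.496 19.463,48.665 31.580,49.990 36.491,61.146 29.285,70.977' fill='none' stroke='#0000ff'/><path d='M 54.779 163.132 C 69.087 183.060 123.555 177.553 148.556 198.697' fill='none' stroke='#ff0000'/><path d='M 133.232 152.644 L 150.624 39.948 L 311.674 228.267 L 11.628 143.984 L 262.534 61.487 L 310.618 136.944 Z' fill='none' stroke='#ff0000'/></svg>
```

; Generated by LaserGRBL
G21
G90
G0 X211.356 Y140.092
M3 S489
G1 X162.551 Y125.269 F1858
G1 X75.097 Y103.332
G1 X13.297 Y82.965
M5
G0 X17.168 Y168.509
M3 S489
G1 X12.257 Y179.665 F1858
G1 X19.463 Y189.496
G1 X31.580 Y188.171
G1 X36.491 Y177.015
G1 X29.285 Y167.184
G1 X17.168 Y168.509
M5
G0 X54.779 Y75.029
M3 S183
G1 X79.895 Y61.650 F2958
G1 X116.311 Y53.653
G1 X148.556 Y39.464
M5
G0 X133.232 Y85.517
M3 S183
G1 X150.624 Y198.213 F2958
G1 X311.674 Y9.894
G1 X11.628 Y94.177
G1 X262.534 Y176.674
G1 X310.618 Y101.217
G1 X133.232 Y85.517
M5
G0 X0.000 Y0.000

1 u = 1 mm; y_m = 238.161 − y.

[1] `<path>` cubic bezier, #0000ff→score S489 F1858: (211.356,140.092) → (162.551,125.269) → (75.097,103.332) → (13.297,82.965)

[2] `<polygon>` regular polygon, #0000ff→score S489 F1858: (17.168,168.509) → (12.257,179.665) → (19.463,189.496) → (31.580,188.171) → (36.491,177.015) → (29.285,167.184) → (17.168,168.509) (closed)

[3] `<path>` cubic bezier, #ff0000→engrave S183 F2958: (54.779,75.029) → (79.895,61.650) → (116.311,53.653) → (148.556,39.464)

[4] `<path>` closed polygon, #ff0000→engrave S183 F2958: (133.232,85.517) → (150.624,198.213) → (311.674,9.894) → (11.628,94.177) → (262.534,176.674) → (310.618,101.217) → (133.232,85.517) (closed)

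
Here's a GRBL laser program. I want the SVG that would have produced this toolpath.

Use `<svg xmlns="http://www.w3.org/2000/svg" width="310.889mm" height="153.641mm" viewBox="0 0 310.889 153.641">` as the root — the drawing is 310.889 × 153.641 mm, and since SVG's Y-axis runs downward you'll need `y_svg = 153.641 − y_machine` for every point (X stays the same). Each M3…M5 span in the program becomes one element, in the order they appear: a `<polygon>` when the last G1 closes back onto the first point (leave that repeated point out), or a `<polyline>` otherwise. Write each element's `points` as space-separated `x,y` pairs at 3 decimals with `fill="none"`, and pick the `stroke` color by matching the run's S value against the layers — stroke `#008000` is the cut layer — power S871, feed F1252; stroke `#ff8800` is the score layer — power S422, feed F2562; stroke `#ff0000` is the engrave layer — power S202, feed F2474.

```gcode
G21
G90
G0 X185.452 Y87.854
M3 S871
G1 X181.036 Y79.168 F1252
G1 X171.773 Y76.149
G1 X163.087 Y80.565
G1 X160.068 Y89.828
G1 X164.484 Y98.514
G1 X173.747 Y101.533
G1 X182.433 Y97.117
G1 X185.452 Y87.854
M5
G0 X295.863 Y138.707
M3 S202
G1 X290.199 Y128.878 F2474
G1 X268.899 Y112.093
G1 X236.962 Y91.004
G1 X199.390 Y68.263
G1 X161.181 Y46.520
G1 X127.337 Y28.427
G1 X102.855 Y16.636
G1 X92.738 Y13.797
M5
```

<svg xmlns="http://www.w3.org/2000/svg" width="310.889mm" height="153.641mm" viewBox="0 0 310.889 153.641">
  <polygon points="185.452,65.787 181.036,74.473 171.773,77.492 163.087,73.076 160.068,63.813 164.484,55.127 173.747,52.108 182.433,56.524" fill="none" stroke="#008000"/>
  <polyline points="295.863,14.934 290.199,24.763 268.899,41.548 236.962,62.637 199.390,85.378 161.181,107.121 127.337,125.214 102.855,137.005 92.738,139.844" fill="none" stroke="#ff0000"/>
</svg>

Each laser-on run becomes one SVG element. Flip Y back into SVG space with y_svg = 153.641 − y_machine.

Run 1: S871 ⇒ cut layer `#008000`. The run returns to its start, so emit a `<polygon>` with points (Y-flipped): 185.452,65.787 181.036,74.473 171.773,77.492 163.087,73.076 160.068,63.813 164.484,55.127 173.747,52.108 182.433,56.524.

Run 2: S202 ⇒ engrave layer `#ff0000`. The run is open, so emit a `<polyline>` with points (Y-flipped): 295.863,14.934 290.199,24.763 268.899,41.548 236.962,62.637 199.390,85.378 161.181,107.121 127.337,125.214 102.855,137.005 92.738,139.844.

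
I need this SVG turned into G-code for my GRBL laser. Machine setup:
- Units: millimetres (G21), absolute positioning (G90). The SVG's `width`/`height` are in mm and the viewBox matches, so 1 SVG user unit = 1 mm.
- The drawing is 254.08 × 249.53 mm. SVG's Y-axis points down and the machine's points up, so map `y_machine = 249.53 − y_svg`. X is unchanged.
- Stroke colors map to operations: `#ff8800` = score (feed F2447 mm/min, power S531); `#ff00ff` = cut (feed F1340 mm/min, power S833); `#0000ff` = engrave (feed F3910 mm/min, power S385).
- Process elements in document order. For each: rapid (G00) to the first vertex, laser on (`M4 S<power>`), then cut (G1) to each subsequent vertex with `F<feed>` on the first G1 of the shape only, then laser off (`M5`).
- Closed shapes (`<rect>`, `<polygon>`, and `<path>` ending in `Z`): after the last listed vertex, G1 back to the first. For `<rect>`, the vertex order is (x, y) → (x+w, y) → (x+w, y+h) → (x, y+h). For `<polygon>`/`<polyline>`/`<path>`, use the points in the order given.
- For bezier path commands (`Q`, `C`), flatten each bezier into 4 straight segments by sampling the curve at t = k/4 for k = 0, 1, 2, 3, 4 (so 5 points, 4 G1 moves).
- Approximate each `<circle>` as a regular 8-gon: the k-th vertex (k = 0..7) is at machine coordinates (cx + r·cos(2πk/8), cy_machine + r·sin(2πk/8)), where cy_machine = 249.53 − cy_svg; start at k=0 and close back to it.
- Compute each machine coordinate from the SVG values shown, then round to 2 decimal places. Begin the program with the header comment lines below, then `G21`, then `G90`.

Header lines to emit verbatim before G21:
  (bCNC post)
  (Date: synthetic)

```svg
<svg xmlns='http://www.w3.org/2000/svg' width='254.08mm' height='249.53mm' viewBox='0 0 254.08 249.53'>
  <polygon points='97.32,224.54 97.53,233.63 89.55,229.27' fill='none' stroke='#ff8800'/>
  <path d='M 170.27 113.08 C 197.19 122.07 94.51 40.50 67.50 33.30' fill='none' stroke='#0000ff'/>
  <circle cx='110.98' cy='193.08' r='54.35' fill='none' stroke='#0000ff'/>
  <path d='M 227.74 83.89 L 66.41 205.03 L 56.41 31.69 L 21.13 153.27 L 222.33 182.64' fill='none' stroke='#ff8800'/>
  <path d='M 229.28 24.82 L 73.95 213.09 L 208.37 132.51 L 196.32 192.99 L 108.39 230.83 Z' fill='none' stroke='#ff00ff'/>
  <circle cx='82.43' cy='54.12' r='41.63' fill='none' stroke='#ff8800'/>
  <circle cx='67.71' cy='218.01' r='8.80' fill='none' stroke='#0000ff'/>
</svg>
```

(bCNC post)
(Date: synthetic)
G21
G90
G00 X97.32 Y24.99
M4 S531
G1 X97.53 Y15.90 F2447
G1 X89.55 Y20.26
G1 X97.32 Y24.99
M5
G00 X170.27 Y136.45
M4 S385
G1 X169.37 Y144.11 F3910
G1 X139.11 Y170.27
G1 X98.74 Y199.46
G1 X67.50 Y216.23
M5
G00 X165.33 Y56.45
M4 S385
G1 X149.41 Y94.88 F3910
G1 X110.98 Y110.80
G1 X72.55 Y94.88
G1 X56.63 Y56.45
G1 X72.55 Y18.02
G1 X110.98 Y2.10
G1 X149.41 Y18.02
G1 X165.33 Y56.45
M5
G00 X227.74 Y165.64
M4 S531
G1 X66.41 Y44.50 F2447
G1 X56.41 Y217.84
G1 X21.13 Y96.26
G1 X222.33 Y66.89
M5
G00 X229.28 Y224.71
M4 S833
G1 X73.95 Y36.44 F1340
G1 X208.37 Y117.02
G1 X196.32 Y56.54
G1 X108.39 Y18.70
G1 X229.28 Y224.71
M5
G00 X124.06 Y195.41
M4 S531
G1 X111.87 Y224.85 F2447
G1 X82.43 Y237.04
G1 X52.99 Y224.85
G1 X40.80 Y195.41
G1 X52.99 Y165.97
G1 X82.43 Y153.78
G1 X111.87 Y165.97
G1 X124.06 Y195.41
M5
G00 X76.51 Y31.52
M4 S385
G1 X73.93 Y37.74 F3910
G1 X67.71 Y40.32
G1 X61.49 Y37.74
G1 X58.91 Y31.52
G1 X61.49 Y25.30
G1 X67.71 Y22.72
G1 X73.93 Y25.30
G1 X76.51 Y31.52
M5

Since the viewBox matches the mm dimensions, user units are millimetres directly. The only transform is the Y-flip y_m = 249.53 − y_svg.

Shape 1 is a regular polygon drawn with `<polygon>`. Its stroke #ff8800 means score at S531, F2447. After flipping Y the toolpath is (97.32,24.99) → (97.53,15.90) → (89.55,20.26) → (97.32,24.99), returning to the start.

Shape 2 is a cubic bezier drawn with `<path>`. Its stroke #0000ff means engrave at S385, F3910. After flipping Y the toolpath is (170.27,136.45) → (169.37,144.11) → (139.11,170.27) → (98.74,199.46) → (67.50,216.23).

Shape 3 is a circle drawn with `<circle>`. Its stroke #0000ff means engrave at S385, F3910. After flipping Y the toolpath is (165.33,56.45) → (149.41,94.88) → (110.98,110.80) → (72.55,94.88) → (56.63,56.45) → (72.55,18.02) → (110.98,2.10) → (149.41,18.02) → (165.33,56.45), returning to the start.

Shape 4 is a open polyline drawn with `<path>`. Its stroke #ff8800 means score at S531, F2447. After flipping Y the toolpath is (227.74,165.64) → (66.41,44.50) → (56.41,217.84) → (21.13,96.26) → (222.33,66.89).

Shape 5 is a closed polygon drawn with `<path>`. Its stroke #ff00ff means cut at S833, F1340. After flipping Y the toolpath is (229.28,224.71) → (73.95,36.44) → (208.37,117.02) → (196.32,56.54) → (108.39,18.70) → (229.28,224.71), returning to the start.

Shape 6 is a circle drawn with `<circle>`. Its stroke #ff8800 means score at S531, F2447. After flipping Y the toolpath is (124.06,195.41) → (111.87,224.85) → (82.43,237.04) → (52.99,224.85) → (40.80,195.41) → (52.99,165.97) → (82.43,153.78) → (111.87,165.97) → (124.06,195.41), returning to the start.

Shape 7 is a circle drawn with `<circle>`. Its stroke #0000ff means engrave at S385, F3910. After flipping Y the toolpath is (76.51,31.52) → (73.93,37.74) → (67.71,40.32) → (61.49,37.74) → (58.91,31.52) → (61.49,25.30) → (67.71,22.72) → (73.93,25.30) → (76.51,31.52), returning to the start.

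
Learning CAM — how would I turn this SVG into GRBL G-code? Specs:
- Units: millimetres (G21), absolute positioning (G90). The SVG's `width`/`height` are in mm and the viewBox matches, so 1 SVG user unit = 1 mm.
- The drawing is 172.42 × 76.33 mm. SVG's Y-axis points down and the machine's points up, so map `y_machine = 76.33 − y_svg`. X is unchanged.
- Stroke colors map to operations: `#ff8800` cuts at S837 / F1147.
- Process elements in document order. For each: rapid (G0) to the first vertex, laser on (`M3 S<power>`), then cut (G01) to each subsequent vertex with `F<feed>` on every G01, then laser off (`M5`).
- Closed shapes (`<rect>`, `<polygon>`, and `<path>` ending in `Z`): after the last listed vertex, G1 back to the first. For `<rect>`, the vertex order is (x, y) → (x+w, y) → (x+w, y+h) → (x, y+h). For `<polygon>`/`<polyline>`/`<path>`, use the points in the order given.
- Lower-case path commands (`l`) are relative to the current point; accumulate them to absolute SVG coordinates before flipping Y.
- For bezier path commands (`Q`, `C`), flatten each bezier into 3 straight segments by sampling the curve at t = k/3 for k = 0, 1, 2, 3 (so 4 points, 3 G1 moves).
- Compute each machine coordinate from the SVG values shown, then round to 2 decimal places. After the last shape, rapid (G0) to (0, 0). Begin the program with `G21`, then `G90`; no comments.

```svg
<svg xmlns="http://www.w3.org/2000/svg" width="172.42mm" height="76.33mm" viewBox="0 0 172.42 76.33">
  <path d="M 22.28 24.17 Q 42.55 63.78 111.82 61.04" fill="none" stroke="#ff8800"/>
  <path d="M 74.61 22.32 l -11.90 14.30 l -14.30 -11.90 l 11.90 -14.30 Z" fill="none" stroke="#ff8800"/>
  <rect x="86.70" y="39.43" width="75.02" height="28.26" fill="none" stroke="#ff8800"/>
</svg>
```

Since the viewBox matches the mm dimensions, user units are millimetres directly. The only transform is the Y-flip y_m = 76.33 − y_svg.

Shape 1 is a quadratic bezier drawn with `<path>`. Its stroke #ff8800 means cut at S837, F1147. After flipping Y the toolpath is (22.28,52.16) → (41.24,30.46) → (71.08,18.17) → (111.82,15.29).

Shape 2 is a regular polygon drawn with `<path>`. Its stroke #ff8800 means cut at S837, F1147. After flipping Y the toolpath is (74.61,54.01) → (62.71,39.71) → (48.41,51.61) → (60.31,65.91) → (74.61,54.01), returning to the start.

Shape 3 is a rectangle drawn with `<rect>`. Its stroke #ff8800 means cut at S837, F1147. After flipping Y the toolpath is (86.70,36.90) → (161.72,36.90) → (161.72,8.64) → (86.70,8.64) → (86.70,36.90), returning to the start.

G21
G90
G0 X22.28 Y52.16
M3 S837
G01 X41.24 Y30.46 F1147
G01 X71.08 Y18.17 F1147
G01 X111.82 Y15.29 F1147
M5
G0 X74.61 Y54.01
M3 S837
G01 X62.71 Y39.71 F1147
G01 X48.41 Y51.61 F1147
G01 X60.31 Y65.91 F1147
G01 X74.61 Y54.01 F1147
M5
G0 X86.70 Y36.90
M3 S837
G01 X161.72 Y36.90 F1147
G01 X161.72 Y8.64 F1147
G01 X86.70 Y8.64 F1147
G01 X86.70 Y36.90 F1147
M5
G0 X0.00 Y0.00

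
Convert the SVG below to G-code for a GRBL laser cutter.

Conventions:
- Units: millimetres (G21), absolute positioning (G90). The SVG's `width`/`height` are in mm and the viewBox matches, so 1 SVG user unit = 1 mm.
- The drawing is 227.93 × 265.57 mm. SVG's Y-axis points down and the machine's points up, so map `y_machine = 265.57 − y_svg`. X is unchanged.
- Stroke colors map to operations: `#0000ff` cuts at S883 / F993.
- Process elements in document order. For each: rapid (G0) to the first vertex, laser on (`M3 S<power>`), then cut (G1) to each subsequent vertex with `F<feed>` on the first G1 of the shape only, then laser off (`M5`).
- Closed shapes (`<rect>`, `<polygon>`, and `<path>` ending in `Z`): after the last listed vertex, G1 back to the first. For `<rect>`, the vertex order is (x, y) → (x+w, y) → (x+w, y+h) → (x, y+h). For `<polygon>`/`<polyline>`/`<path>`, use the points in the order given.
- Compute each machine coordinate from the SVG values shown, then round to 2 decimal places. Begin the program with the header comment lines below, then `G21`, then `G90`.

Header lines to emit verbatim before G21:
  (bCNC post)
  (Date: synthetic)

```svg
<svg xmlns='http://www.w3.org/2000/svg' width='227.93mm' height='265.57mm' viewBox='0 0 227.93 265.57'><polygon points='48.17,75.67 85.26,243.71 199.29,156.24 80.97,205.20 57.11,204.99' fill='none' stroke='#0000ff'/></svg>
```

1 u = 1 mm; y_m = 265.57 − y.

[1] `<polygon>` closed polygon, #0000ff→cut S883 F993: (48.17,189.90) → (85.26,21.86) → (199.29,109.33) → (80.97,60.37) → (57.11,60.58) → (48.17,189.90) (closed)

(bCNC post)
(Date: synthetic)
G21
G90
G0 X48.17 Y189.90
M3 S883
G1 X85.26 Y21.86 F993
G1 X199.29 Y109.33
G1 X80.97 Y60.37
G1 X57.11 Y60.58
G1 X48.17 Y189.90
M5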